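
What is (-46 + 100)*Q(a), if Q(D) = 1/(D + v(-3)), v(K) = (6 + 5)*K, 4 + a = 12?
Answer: -54/25 ≈ -2.1600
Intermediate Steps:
a = 8 (a = -4 + 12 = 8)
v(K) = 11*K
Q(D) = 1/(-33 + D) (Q(D) = 1/(D + 11*(-3)) = 1/(D - 33) = 1/(-33 + D))
(-46 + 100)*Q(a) = (-46 + 100)/(-33 + 8) = 54/(-25) = 54*(-1/25) = -54/25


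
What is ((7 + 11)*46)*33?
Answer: 27324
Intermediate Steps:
((7 + 11)*46)*33 = (18*46)*33 = 828*33 = 27324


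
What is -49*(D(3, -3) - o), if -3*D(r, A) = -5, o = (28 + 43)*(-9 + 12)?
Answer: 31066/3 ≈ 10355.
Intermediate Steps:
o = 213 (o = 71*3 = 213)
D(r, A) = 5/3 (D(r, A) = -1/3*(-5) = 5/3)
-49*(D(3, -3) - o) = -49*(5/3 - 1*213) = -49*(5/3 - 213) = -49*(-634/3) = 31066/3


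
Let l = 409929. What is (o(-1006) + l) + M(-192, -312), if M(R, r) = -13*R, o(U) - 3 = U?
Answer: 411422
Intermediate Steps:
o(U) = 3 + U
(o(-1006) + l) + M(-192, -312) = ((3 - 1006) + 409929) - 13*(-192) = (-1003 + 409929) + 2496 = 408926 + 2496 = 411422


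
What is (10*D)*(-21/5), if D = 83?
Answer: -3486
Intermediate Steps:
(10*D)*(-21/5) = (10*83)*(-21/5) = 830*(-21*1/5) = 830*(-21/5) = -3486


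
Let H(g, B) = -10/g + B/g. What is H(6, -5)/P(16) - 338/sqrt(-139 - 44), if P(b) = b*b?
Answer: -5/512 + 338*I*sqrt(183)/183 ≈ -0.0097656 + 24.986*I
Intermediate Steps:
P(b) = b**2
H(6, -5)/P(16) - 338/sqrt(-139 - 44) = ((-10 - 5)/6)/(16**2) - 338/sqrt(-139 - 44) = ((1/6)*(-15))/256 - 338*(-I*sqrt(183)/183) = -5/2*1/256 - 338*(-I*sqrt(183)/183) = -5/512 - (-338)*I*sqrt(183)/183 = -5/512 + 338*I*sqrt(183)/183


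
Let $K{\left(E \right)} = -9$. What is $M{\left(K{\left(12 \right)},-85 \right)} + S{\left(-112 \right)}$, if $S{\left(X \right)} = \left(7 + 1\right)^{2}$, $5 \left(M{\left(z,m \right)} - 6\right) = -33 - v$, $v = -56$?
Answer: $\frac{373}{5} \approx 74.6$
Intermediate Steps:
$M{\left(z,m \right)} = \frac{53}{5}$ ($M{\left(z,m \right)} = 6 + \frac{-33 - -56}{5} = 6 + \frac{-33 + 56}{5} = 6 + \frac{1}{5} \cdot 23 = 6 + \frac{23}{5} = \frac{53}{5}$)
$S{\left(X \right)} = 64$ ($S{\left(X \right)} = 8^{2} = 64$)
$M{\left(K{\left(12 \right)},-85 \right)} + S{\left(-112 \right)} = \frac{53}{5} + 64 = \frac{373}{5}$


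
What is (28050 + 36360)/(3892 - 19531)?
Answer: -21470/5213 ≈ -4.1185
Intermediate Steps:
(28050 + 36360)/(3892 - 19531) = 64410/(-15639) = 64410*(-1/15639) = -21470/5213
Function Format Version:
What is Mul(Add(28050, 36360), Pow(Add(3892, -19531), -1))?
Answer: Rational(-21470, 5213) ≈ -4.1185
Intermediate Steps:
Mul(Add(28050, 36360), Pow(Add(3892, -19531), -1)) = Mul(64410, Pow(-15639, -1)) = Mul(64410, Rational(-1, 15639)) = Rational(-21470, 5213)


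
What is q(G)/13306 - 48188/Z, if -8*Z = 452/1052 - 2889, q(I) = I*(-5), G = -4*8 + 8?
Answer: -337242900908/2527122091 ≈ -133.45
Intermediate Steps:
G = -24 (G = -32 + 8 = -24)
q(I) = -5*I
Z = 379847/1052 (Z = -(452/1052 - 2889)/8 = -(452*(1/1052) - 2889)/8 = -(113/263 - 2889)/8 = -⅛*(-759694/263) = 379847/1052 ≈ 361.07)
q(G)/13306 - 48188/Z = -5*(-24)/13306 - 48188/379847/1052 = 120*(1/13306) - 48188*1052/379847 = 60/6653 - 50693776/379847 = -337242900908/2527122091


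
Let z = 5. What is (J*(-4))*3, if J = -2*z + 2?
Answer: 96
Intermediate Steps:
J = -8 (J = -2*5 + 2 = -10 + 2 = -8)
(J*(-4))*3 = -8*(-4)*3 = 32*3 = 96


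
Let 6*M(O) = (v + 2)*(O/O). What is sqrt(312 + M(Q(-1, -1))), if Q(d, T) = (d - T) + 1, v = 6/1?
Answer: 2*sqrt(705)/3 ≈ 17.701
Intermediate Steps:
v = 6 (v = 6*1 = 6)
Q(d, T) = 1 + d - T
M(O) = 4/3 (M(O) = ((6 + 2)*(O/O))/6 = (8*1)/6 = (1/6)*8 = 4/3)
sqrt(312 + M(Q(-1, -1))) = sqrt(312 + 4/3) = sqrt(940/3) = 2*sqrt(705)/3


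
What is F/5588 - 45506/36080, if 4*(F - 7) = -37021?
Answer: -13362827/4582160 ≈ -2.9163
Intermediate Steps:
F = -36993/4 (F = 7 + (¼)*(-37021) = 7 - 37021/4 = -36993/4 ≈ -9248.3)
F/5588 - 45506/36080 = -36993/4/5588 - 45506/36080 = -36993/4*1/5588 - 45506*1/36080 = -3363/2032 - 22753/18040 = -13362827/4582160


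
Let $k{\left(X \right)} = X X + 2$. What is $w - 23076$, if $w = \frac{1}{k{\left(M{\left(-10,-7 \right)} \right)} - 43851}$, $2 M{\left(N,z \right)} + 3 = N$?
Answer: $- \frac{4043538256}{175227} \approx -23076.0$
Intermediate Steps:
$M{\left(N,z \right)} = - \frac{3}{2} + \frac{N}{2}$
$k{\left(X \right)} = 2 + X^{2}$ ($k{\left(X \right)} = X^{2} + 2 = 2 + X^{2}$)
$w = - \frac{4}{175227}$ ($w = \frac{1}{\left(2 + \left(- \frac{3}{2} + \frac{1}{2} \left(-10\right)\right)^{2}\right) - 43851} = \frac{1}{\left(2 + \left(- \frac{3}{2} - 5\right)^{2}\right) - 43851} = \frac{1}{\left(2 + \left(- \frac{13}{2}\right)^{2}\right) - 43851} = \frac{1}{\left(2 + \frac{169}{4}\right) - 43851} = \frac{1}{\frac{177}{4} - 43851} = \frac{1}{- \frac{175227}{4}} = - \frac{4}{175227} \approx -2.2828 \cdot 10^{-5}$)
$w - 23076 = - \frac{4}{175227} - 23076 = - \frac{4043538256}{175227}$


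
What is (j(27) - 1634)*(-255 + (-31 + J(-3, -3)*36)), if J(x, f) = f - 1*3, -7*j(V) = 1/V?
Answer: 155031154/189 ≈ 8.2027e+5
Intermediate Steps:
j(V) = -1/(7*V)
J(x, f) = -3 + f (J(x, f) = f - 3 = -3 + f)
(j(27) - 1634)*(-255 + (-31 + J(-3, -3)*36)) = (-⅐/27 - 1634)*(-255 + (-31 + (-3 - 3)*36)) = (-⅐*1/27 - 1634)*(-255 + (-31 - 6*36)) = (-1/189 - 1634)*(-255 + (-31 - 216)) = -308827*(-255 - 247)/189 = -308827/189*(-502) = 155031154/189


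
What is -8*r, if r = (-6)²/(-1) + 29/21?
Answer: 5816/21 ≈ 276.95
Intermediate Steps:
r = -727/21 (r = 36*(-1) + 29*(1/21) = -36 + 29/21 = -727/21 ≈ -34.619)
-8*r = -8*(-727/21) = 5816/21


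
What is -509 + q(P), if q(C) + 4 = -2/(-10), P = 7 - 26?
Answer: -2564/5 ≈ -512.80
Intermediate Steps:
P = -19
q(C) = -19/5 (q(C) = -4 - 2/(-10) = -4 - 2*(-⅒) = -4 + ⅕ = -19/5)
-509 + q(P) = -509 - 19/5 = -2564/5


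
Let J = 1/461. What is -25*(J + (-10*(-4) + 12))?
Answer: -599325/461 ≈ -1300.1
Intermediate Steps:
J = 1/461 ≈ 0.0021692
-25*(J + (-10*(-4) + 12)) = -25*(1/461 + (-10*(-4) + 12)) = -25*(1/461 + (40 + 12)) = -25*(1/461 + 52) = -25*23973/461 = -599325/461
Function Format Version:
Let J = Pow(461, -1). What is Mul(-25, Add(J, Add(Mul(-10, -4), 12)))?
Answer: Rational(-599325, 461) ≈ -1300.1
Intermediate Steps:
J = Rational(1, 461) ≈ 0.0021692
Mul(-25, Add(J, Add(Mul(-10, -4), 12))) = Mul(-25, Add(Rational(1, 461), Add(Mul(-10, -4), 12))) = Mul(-25, Add(Rational(1, 461), Add(40, 12))) = Mul(-25, Add(Rational(1, 461), 52)) = Mul(-25, Rational(23973, 461)) = Rational(-599325, 461)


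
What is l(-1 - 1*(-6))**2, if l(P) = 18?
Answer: 324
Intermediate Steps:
l(-1 - 1*(-6))**2 = 18**2 = 324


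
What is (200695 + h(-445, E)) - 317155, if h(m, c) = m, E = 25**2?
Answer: -116905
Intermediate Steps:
E = 625
(200695 + h(-445, E)) - 317155 = (200695 - 445) - 317155 = 200250 - 317155 = -116905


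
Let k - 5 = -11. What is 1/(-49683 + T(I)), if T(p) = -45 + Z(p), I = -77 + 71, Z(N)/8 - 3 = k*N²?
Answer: -1/51432 ≈ -1.9443e-5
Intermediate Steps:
k = -6 (k = 5 - 11 = -6)
Z(N) = 24 - 48*N² (Z(N) = 24 + 8*(-6*N²) = 24 - 48*N²)
I = -6
T(p) = -21 - 48*p² (T(p) = -45 + (24 - 48*p²) = -21 - 48*p²)
1/(-49683 + T(I)) = 1/(-49683 + (-21 - 48*(-6)²)) = 1/(-49683 + (-21 - 48*36)) = 1/(-49683 + (-21 - 1728)) = 1/(-49683 - 1749) = 1/(-51432) = -1/51432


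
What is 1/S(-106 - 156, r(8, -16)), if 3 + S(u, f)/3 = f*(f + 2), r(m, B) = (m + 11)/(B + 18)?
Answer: 4/1275 ≈ 0.0031373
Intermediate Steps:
r(m, B) = (11 + m)/(18 + B)
S(u, f) = -9 + 3*f*(2 + f) (S(u, f) = -9 + 3*(f*(f + 2)) = -9 + 3*(f*(2 + f)) = -9 + 3*f*(2 + f))
1/S(-106 - 156, r(8, -16)) = 1/(-9 + 3*((11 + 8)/(18 - 16))² + 6*((11 + 8)/(18 - 16))) = 1/(-9 + 3*(19/2)² + 6*(19/2)) = 1/(-9 + 3*(361/4) + 57) = 1/(-9 + 1083/4 + 57) = 1/(1275/4) = 4/1275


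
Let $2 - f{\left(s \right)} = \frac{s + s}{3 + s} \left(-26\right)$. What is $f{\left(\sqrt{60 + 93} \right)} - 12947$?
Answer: $- \frac{51559}{4} - \frac{13 \sqrt{17}}{4} \approx -12903.0$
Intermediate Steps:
$f{\left(s \right)} = 2 + \frac{52 s}{3 + s}$ ($f{\left(s \right)} = 2 - \frac{s + s}{3 + s} \left(-26\right) = 2 - \frac{2 s}{3 + s} \left(-26\right) = 2 - - \frac{52 s}{3 + s} = 2 + \frac{52 s}{3 + s}$)
$f{\left(\sqrt{60 + 93} \right)} - 12947 = \frac{6 \left(1 + 9 \sqrt{60 + 93}\right)}{3 + \sqrt{60 + 93}} - 12947 = \frac{6 \left(1 + 9 \sqrt{153}\right)}{3 + \sqrt{153}} - 12947 = \frac{6 \left(1 + 9 \cdot 3 \sqrt{17}\right)}{3 + 3 \sqrt{17}} - 12947 = \frac{6 \left(1 + 27 \sqrt{17}\right)}{3 + 3 \sqrt{17}} - 12947 = -12947 + \frac{6 \left(1 + 27 \sqrt{17}\right)}{3 + 3 \sqrt{17}}$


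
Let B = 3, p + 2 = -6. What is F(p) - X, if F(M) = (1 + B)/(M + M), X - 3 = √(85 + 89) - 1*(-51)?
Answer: -217/4 - √174 ≈ -67.441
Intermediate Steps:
p = -8 (p = -2 - 6 = -8)
X = 54 + √174 (X = 3 + (√(85 + 89) - 1*(-51)) = 3 + (√174 + 51) = 3 + (51 + √174) = 54 + √174 ≈ 67.191)
F(M) = 2/M (F(M) = (1 + 3)/(M + M) = 4/((2*M)) = 4*(1/(2*M)) = 2/M)
F(p) - X = 2/(-8) - (54 + √174) = 2*(-⅛) + (-54 - √174) = -¼ + (-54 - √174) = -217/4 - √174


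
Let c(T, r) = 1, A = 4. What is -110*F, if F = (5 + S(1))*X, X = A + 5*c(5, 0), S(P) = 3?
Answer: -7920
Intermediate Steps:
X = 9 (X = 4 + 5*1 = 4 + 5 = 9)
F = 72 (F = (5 + 3)*9 = 8*9 = 72)
-110*F = -110*72 = -7920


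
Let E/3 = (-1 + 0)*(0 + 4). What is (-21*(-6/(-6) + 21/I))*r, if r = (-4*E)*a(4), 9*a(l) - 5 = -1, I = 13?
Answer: -15232/13 ≈ -1171.7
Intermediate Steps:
E = -12 (E = 3*((-1 + 0)*(0 + 4)) = 3*(-1*4) = 3*(-4) = -12)
a(l) = 4/9 (a(l) = 5/9 + (⅑)*(-1) = 5/9 - ⅑ = 4/9)
r = 64/3 (r = -4*(-12)*(4/9) = 48*(4/9) = 64/3 ≈ 21.333)
(-21*(-6/(-6) + 21/I))*r = -21*(-6/(-6) + 21/13)*(64/3) = -21*(-6*(-⅙) + 21*(1/13))*(64/3) = -21*(1 + 21/13)*(64/3) = -21*34/13*(64/3) = -714/13*64/3 = -15232/13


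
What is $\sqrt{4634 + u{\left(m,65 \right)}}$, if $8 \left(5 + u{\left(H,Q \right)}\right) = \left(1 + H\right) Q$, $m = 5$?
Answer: $\frac{9 \sqrt{231}}{2} \approx 68.394$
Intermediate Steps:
$u{\left(H,Q \right)} = -5 + \frac{Q \left(1 + H\right)}{8}$ ($u{\left(H,Q \right)} = -5 + \frac{\left(1 + H\right) Q}{8} = -5 + \frac{Q \left(1 + H\right)}{8}$)
$\sqrt{4634 + u{\left(m,65 \right)}} = \sqrt{4634 + \left(-5 + \frac{1}{8} \cdot 65 + \frac{1}{8} \cdot 5 \cdot 65\right)} = \sqrt{4634 + \left(-5 + \frac{65}{8} + \frac{325}{8}\right)} = \sqrt{4634 + \frac{175}{4}} = \sqrt{\frac{18711}{4}} = \frac{9 \sqrt{231}}{2}$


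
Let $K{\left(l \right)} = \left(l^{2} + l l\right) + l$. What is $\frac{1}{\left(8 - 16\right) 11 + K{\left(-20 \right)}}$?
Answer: $\frac{1}{692} \approx 0.0014451$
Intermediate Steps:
$K{\left(l \right)} = l + 2 l^{2}$ ($K{\left(l \right)} = \left(l^{2} + l^{2}\right) + l = 2 l^{2} + l = l + 2 l^{2}$)
$\frac{1}{\left(8 - 16\right) 11 + K{\left(-20 \right)}} = \frac{1}{\left(8 - 16\right) 11 - 20 \left(1 + 2 \left(-20\right)\right)} = \frac{1}{\left(-8\right) 11 - 20 \left(1 - 40\right)} = \frac{1}{-88 - -780} = \frac{1}{-88 + 780} = \frac{1}{692}$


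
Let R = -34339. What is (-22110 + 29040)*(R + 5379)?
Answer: -200692800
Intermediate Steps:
(-22110 + 29040)*(R + 5379) = (-22110 + 29040)*(-34339 + 5379) = 6930*(-28960) = -200692800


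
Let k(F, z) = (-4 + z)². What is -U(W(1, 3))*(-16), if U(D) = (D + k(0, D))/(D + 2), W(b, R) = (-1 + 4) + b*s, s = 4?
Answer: 256/9 ≈ 28.444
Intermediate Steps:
W(b, R) = 3 + 4*b (W(b, R) = (-1 + 4) + b*4 = 3 + 4*b)
U(D) = (D + (-4 + D)²)/(2 + D) (U(D) = (D + (-4 + D)²)/(D + 2) = (D + (-4 + D)²)/(2 + D))
-U(W(1, 3))*(-16) = -((3 + 4*1) + (-4 + (3 + 4*1))²)/(2 + (3 + 4*1))*(-16) = -((3 + 4) + (-4 + (3 + 4))²)/(2 + (3 + 4))*(-16) = -(7 + (-4 + 7)²)/(2 + 7)*(-16) = -(7 + 3²)/9*(-16) = -(7 + 9)/9*(-16) = -16/9*(-16) = 256/9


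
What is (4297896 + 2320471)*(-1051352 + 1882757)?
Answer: 5502543415635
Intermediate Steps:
(4297896 + 2320471)*(-1051352 + 1882757) = 6618367*831405 = 5502543415635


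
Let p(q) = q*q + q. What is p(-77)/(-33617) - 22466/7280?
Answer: -398921041/122365880 ≈ -3.2601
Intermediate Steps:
p(q) = q + q² (p(q) = q² + q = q + q²)
p(-77)/(-33617) - 22466/7280 = -77*(1 - 77)/(-33617) - 22466/7280 = -77*(-76)*(-1/33617) - 22466*1/7280 = 5852*(-1/33617) - 11233/3640 = -5852/33617 - 11233/3640 = -398921041/122365880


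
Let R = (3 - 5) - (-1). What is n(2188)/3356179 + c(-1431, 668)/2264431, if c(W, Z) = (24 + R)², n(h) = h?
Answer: 6729993719/7599835769149 ≈ 0.00088554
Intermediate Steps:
R = -1 (R = -2 - 1*(-1) = -2 + 1 = -1)
c(W, Z) = 529 (c(W, Z) = (24 - 1)² = 23² = 529)
n(2188)/3356179 + c(-1431, 668)/2264431 = 2188/3356179 + 529/2264431 = 6729993719/7599835769149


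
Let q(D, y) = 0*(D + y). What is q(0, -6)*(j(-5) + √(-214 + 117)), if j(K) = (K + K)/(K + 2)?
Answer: 0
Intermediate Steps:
j(K) = 2*K/(2 + K) (j(K) = (2*K)/(2 + K) = 2*K/(2 + K))
q(D, y) = 0
q(0, -6)*(j(-5) + √(-214 + 117)) = 0*(2*(-5)/(2 - 5) + √(-214 + 117)) = 0*(2*(-5)/(-3) + √(-97)) = 0*(2*(-5)*(-⅓) + I*√97) = 0*(10/3 + I*√97) = 0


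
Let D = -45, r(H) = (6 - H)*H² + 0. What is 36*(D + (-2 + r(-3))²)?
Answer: 223056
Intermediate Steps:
r(H) = H²*(6 - H) (r(H) = H²*(6 - H) + 0 = H²*(6 - H))
36*(D + (-2 + r(-3))²) = 36*(-45 + (-2 + (-3)²*(6 - 1*(-3)))²) = 36*(-45 + (-2 + 9*(6 + 3))²) = 36*(-45 + (-2 + 9*9)²) = 36*(-45 + (-2 + 81)²) = 36*(-45 + 79²) = 36*(-45 + 6241) = 36*6196 = 223056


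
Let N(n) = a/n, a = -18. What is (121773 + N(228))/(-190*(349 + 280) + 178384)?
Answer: 4627371/2237212 ≈ 2.0684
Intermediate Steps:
N(n) = -18/n
(121773 + N(228))/(-190*(349 + 280) + 178384) = (121773 - 18/228)/(-190*(349 + 280) + 178384) = (121773 - 18*1/228)/(-190*629 + 178384) = (121773 - 3/38)/(-119510 + 178384) = (4627371/38)/58874 = (4627371/38)*(1/58874) = 4627371/2237212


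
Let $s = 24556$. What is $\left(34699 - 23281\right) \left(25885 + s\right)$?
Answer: $575935338$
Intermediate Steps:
$\left(34699 - 23281\right) \left(25885 + s\right) = \left(34699 - 23281\right) \left(25885 + 24556\right) = 11418 \cdot 50441 = 575935338$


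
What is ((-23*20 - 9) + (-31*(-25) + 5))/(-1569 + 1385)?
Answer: -311/184 ≈ -1.6902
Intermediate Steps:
((-23*20 - 9) + (-31*(-25) + 5))/(-1569 + 1385) = ((-460 - 9) + (775 + 5))/(-184) = (-469 + 780)*(-1/184) = 311*(-1/184) = -311/184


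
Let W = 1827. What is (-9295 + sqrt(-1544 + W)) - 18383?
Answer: -27678 + sqrt(283) ≈ -27661.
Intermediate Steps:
(-9295 + sqrt(-1544 + W)) - 18383 = (-9295 + sqrt(-1544 + 1827)) - 18383 = (-9295 + sqrt(283)) - 18383 = -27678 + sqrt(283)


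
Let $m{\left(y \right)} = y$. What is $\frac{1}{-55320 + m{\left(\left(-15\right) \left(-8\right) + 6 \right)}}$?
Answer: $- \frac{1}{55194} \approx -1.8118 \cdot 10^{-5}$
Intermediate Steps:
$\frac{1}{-55320 + m{\left(\left(-15\right) \left(-8\right) + 6 \right)}} = \frac{1}{-55320 + \left(\left(-15\right) \left(-8\right) + 6\right)} = \frac{1}{-55320 + \left(120 + 6\right)} = \frac{1}{-55320 + 126} = \frac{1}{-55194} = - \frac{1}{55194}$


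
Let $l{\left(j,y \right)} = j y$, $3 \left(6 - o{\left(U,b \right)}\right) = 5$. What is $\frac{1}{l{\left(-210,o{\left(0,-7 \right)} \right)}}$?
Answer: $- \frac{1}{910} \approx -0.0010989$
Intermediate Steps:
$o{\left(U,b \right)} = \frac{13}{3}$ ($o{\left(U,b \right)} = 6 - \frac{5}{3} = \frac{13}{3}$)
$\frac{1}{l{\left(-210,o{\left(0,-7 \right)} \right)}} = \frac{1}{\left(-210\right) \frac{13}{3}} = \frac{1}{-910} = - \frac{1}{910}$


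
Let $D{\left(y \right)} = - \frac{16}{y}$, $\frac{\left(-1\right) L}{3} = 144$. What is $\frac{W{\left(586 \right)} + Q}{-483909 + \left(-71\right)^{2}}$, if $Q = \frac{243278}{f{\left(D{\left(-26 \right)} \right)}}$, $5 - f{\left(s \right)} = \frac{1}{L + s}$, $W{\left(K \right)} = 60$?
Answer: $- \frac{341496551}{3358421001} \approx -0.10168$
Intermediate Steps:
$L = -432$ ($L = \left(-3\right) 144 = -432$)
$f{\left(s \right)} = 5 - \frac{1}{-432 + s}$
$Q = \frac{1364303024}{28053}$ ($Q = \frac{243278}{\frac{1}{-432 - \frac{16}{-26}} \left(-2161 + 5 \left(- \frac{16}{-26}\right)\right)} = \frac{243278}{\frac{1}{-432 - - \frac{8}{13}} \left(-2161 + 5 \left(\left(-16\right) \left(- \frac{1}{26}\right)\right)\right)} = \frac{243278}{\frac{1}{-432 + \frac{8}{13}} \left(-2161 + 5 \cdot \frac{8}{13}\right)} = \frac{243278}{\frac{1}{- \frac{5608}{13}} \left(-2161 + \frac{40}{13}\right)} = \frac{243278}{\left(- \frac{13}{5608}\right) \left(- \frac{28053}{13}\right)} = \frac{243278}{\frac{28053}{5608}} = 243278 \cdot \frac{5608}{28053} = \frac{1364303024}{28053} \approx 48633.0$)
$\frac{W{\left(586 \right)} + Q}{-483909 + \left(-71\right)^{2}} = \frac{60 + \frac{1364303024}{28053}}{-483909 + \left(-71\right)^{2}} = \frac{1365986204}{28053 \left(-483909 + 5041\right)} = \frac{1365986204}{28053 \left(-478868\right)} = \frac{1365986204}{28053} \left(- \frac{1}{478868}\right) = - \frac{341496551}{3358421001}$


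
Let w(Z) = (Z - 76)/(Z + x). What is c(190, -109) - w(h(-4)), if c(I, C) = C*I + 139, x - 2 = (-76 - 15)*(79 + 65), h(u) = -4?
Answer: -134801803/6553 ≈ -20571.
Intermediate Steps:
x = -13102 (x = 2 + (-76 - 15)*(79 + 65) = 2 - 91*144 = 2 - 13104 = -13102)
c(I, C) = 139 + C*I
w(Z) = (-76 + Z)/(-13102 + Z) (w(Z) = (Z - 76)/(Z - 13102) = (-76 + Z)/(-13102 + Z))
c(190, -109) - w(h(-4)) = (139 - 109*190) - (-76 - 4)/(-13102 - 4) = (139 - 20710) - (-80)/(-13106) = -20571 - (-1)*(-80)/13106 = -20571 - 1*40/6553 = -20571 - 40/6553 = -134801803/6553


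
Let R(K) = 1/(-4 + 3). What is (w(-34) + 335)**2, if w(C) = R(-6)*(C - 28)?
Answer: 157609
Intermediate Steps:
R(K) = -1 (R(K) = 1/(-1) = -1)
w(C) = 28 - C (w(C) = -(C - 28) = -(-28 + C) = 28 - C)
(w(-34) + 335)**2 = ((28 - 1*(-34)) + 335)**2 = ((28 + 34) + 335)**2 = (62 + 335)**2 = 397**2 = 157609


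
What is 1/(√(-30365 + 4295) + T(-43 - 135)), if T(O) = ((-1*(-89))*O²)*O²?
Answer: 44672475592/3991260151035671513963 - I*√26070/7982520302071343027926 ≈ 1.1193e-11 - 2.0227e-20*I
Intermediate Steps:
T(O) = 89*O⁴ (T(O) = (89*O²)*O² = 89*O⁴)
1/(√(-30365 + 4295) + T(-43 - 135)) = 1/(√(-30365 + 4295) + 89*(-43 - 135)⁴) = 1/(√(-26070) + 89*(-178)⁴) = 1/(I*√26070 + 89*1003875856) = 1/(I*√26070 + 89344951184) = 1/(89344951184 + I*√26070)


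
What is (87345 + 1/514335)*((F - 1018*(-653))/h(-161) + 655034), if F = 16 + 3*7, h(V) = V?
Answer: 4707903152907283408/82807935 ≈ 5.6853e+10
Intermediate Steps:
F = 37 (F = 16 + 21 = 37)
(87345 + 1/514335)*((F - 1018*(-653))/h(-161) + 655034) = (87345 + 1/514335)*((37 - 1018*(-653))/(-161) + 655034) = (87345 + 1/514335)*((37 + 664754)*(-1/161) + 655034) = 44924590576*(664791*(-1/161) + 655034)/514335 = 44924590576*(-664791/161 + 655034)/514335 = (44924590576/514335)*(104795683/161) = 4707903152907283408/82807935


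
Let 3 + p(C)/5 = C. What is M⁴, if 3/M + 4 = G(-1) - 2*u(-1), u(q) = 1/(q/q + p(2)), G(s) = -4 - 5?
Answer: 1296/390625 ≈ 0.0033178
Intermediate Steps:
p(C) = -15 + 5*C
G(s) = -9
u(q) = -¼ (u(q) = 1/(q/q + (-15 + 5*2)) = 1/(1 + (-15 + 10)) = 1/(1 - 5) = 1/(-4) = -¼)
M = -6/25 (M = 3/(-4 + (-9 - 2*(-¼))) = 3/(-4 + (-9 + ½)) = 3/(-4 - 17/2) = 3/(-25/2) = 3*(-2/25) = -6/25 ≈ -0.24000)
M⁴ = (-6/25)⁴ = 1296/390625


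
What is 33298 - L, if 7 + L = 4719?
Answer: 28586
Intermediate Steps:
L = 4712 (L = -7 + 4719 = 4712)
33298 - L = 33298 - 1*4712 = 33298 - 4712 = 28586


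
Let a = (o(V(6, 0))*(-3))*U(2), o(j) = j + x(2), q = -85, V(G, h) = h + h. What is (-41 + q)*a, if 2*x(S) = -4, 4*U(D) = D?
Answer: -378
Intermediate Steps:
V(G, h) = 2*h
U(D) = D/4
x(S) = -2 (x(S) = (½)*(-4) = -2)
o(j) = -2 + j (o(j) = j - 2 = -2 + j)
a = 3 (a = ((-2 + 2*0)*(-3))*((¼)*2) = ((-2 + 0)*(-3))*(½) = -2*(-3)*(½) = 6*(½) = 3)
(-41 + q)*a = (-41 - 85)*3 = -126*3 = -378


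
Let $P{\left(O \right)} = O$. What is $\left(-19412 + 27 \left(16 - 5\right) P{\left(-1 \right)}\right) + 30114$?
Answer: $10405$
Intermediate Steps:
$\left(-19412 + 27 \left(16 - 5\right) P{\left(-1 \right)}\right) + 30114 = \left(-19412 + 27 \left(16 - 5\right) \left(-1\right)\right) + 30114 = \left(-19412 + 27 \cdot 11 \left(-1\right)\right) + 30114 = \left(-19412 + 297 \left(-1\right)\right) + 30114 = \left(-19412 - 297\right) + 30114 = -19709 + 30114 = 10405$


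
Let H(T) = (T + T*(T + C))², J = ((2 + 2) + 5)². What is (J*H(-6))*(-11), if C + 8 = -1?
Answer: -6286896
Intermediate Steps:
C = -9 (C = -8 - 1 = -9)
J = 81 (J = (4 + 5)² = 9² = 81)
H(T) = (T + T*(-9 + T))² (H(T) = (T + T*(T - 9))² = (T + T*(-9 + T))²)
(J*H(-6))*(-11) = (81*((-6)²*(-8 - 6)²))*(-11) = (81*(36*(-14)²))*(-11) = (81*(36*196))*(-11) = (81*7056)*(-11) = 571536*(-11) = -6286896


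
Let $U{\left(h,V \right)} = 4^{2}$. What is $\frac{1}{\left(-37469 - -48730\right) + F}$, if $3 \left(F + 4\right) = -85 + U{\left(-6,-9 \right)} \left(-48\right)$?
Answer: $\frac{3}{32918} \approx 9.1136 \cdot 10^{-5}$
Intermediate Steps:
$U{\left(h,V \right)} = 16$
$F = - \frac{865}{3}$ ($F = -4 + \frac{-85 + 16 \left(-48\right)}{3} = -4 + \frac{-85 - 768}{3} = -4 + \frac{1}{3} \left(-853\right) = -4 - \frac{853}{3} = - \frac{865}{3} \approx -288.33$)
$\frac{1}{\left(-37469 - -48730\right) + F} = \frac{1}{\left(-37469 - -48730\right) - \frac{865}{3}} = \frac{1}{\left(-37469 + 48730\right) - \frac{865}{3}} = \frac{1}{11261 - \frac{865}{3}} = \frac{1}{\frac{32918}{3}} = \frac{3}{32918}$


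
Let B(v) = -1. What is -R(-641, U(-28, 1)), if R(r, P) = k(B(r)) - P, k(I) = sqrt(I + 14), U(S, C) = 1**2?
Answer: 1 - sqrt(13) ≈ -2.6056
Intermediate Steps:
U(S, C) = 1
k(I) = sqrt(14 + I)
R(r, P) = sqrt(13) - P (R(r, P) = sqrt(14 - 1) - P = sqrt(13) - P)
-R(-641, U(-28, 1)) = -(sqrt(13) - 1*1) = -(sqrt(13) - 1) = -(-1 + sqrt(13)) = 1 - sqrt(13)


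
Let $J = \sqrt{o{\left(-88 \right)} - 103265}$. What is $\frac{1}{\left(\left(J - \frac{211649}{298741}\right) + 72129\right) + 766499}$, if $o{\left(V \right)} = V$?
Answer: $\frac{24948095491291653}{20922156825317074818398} - \frac{89246185081 i \sqrt{103353}}{62766470475951224455194} \approx 1.1924 \cdot 10^{-6} - 4.5711 \cdot 10^{-10} i$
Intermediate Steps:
$J = i \sqrt{103353}$ ($J = \sqrt{-88 - 103265} = \sqrt{-103353} = i \sqrt{103353} \approx 321.49 i$)
$\frac{1}{\left(\left(J - \frac{211649}{298741}\right) + 72129\right) + 766499} = \frac{1}{\left(\left(i \sqrt{103353} - \frac{211649}{298741}\right) + 72129\right) + 766499} = \frac{1}{\left(\left(- \frac{211649}{298741} + i \sqrt{103353}\right) + 72129\right) + 766499} = \frac{1}{\left(\frac{21547677940}{298741} + i \sqrt{103353}\right) + 766499} = \frac{1}{\frac{250532355699}{298741} + i \sqrt{103353}}$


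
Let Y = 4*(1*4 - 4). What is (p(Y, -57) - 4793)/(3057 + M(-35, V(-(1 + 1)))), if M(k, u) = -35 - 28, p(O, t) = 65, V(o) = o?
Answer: -788/499 ≈ -1.5792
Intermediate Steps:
Y = 0 (Y = 4*(4 - 4) = 4*0 = 0)
M(k, u) = -63
(p(Y, -57) - 4793)/(3057 + M(-35, V(-(1 + 1)))) = (65 - 4793)/(3057 - 63) = -4728/2994 = -4728*1/2994 = -788/499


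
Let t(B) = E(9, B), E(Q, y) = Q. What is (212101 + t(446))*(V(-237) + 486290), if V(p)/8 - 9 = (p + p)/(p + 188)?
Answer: 5055754268300/49 ≈ 1.0318e+11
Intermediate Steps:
V(p) = 72 + 16*p/(188 + p) (V(p) = 72 + 8*((p + p)/(p + 188)) = 72 + 8*((2*p)/(188 + p)) = 72 + 8*(2*p/(188 + p)) = 72 + 16*p/(188 + p))
t(B) = 9
(212101 + t(446))*(V(-237) + 486290) = (212101 + 9)*(8*(1692 + 11*(-237))/(188 - 237) + 486290) = 212110*(8*(1692 - 2607)/(-49) + 486290) = 212110*(8*(-1/49)*(-915) + 486290) = 212110*(7320/49 + 486290) = 212110*(23835530/49) = 5055754268300/49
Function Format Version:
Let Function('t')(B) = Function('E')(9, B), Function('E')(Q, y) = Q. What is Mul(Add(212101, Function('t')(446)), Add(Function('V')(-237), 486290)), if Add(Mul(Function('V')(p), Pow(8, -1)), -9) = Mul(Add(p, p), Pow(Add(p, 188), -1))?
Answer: Rational(5055754268300, 49) ≈ 1.0318e+11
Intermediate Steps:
Function('V')(p) = Add(72, Mul(16, p, Pow(Add(188, p), -1))) (Function('V')(p) = Add(72, Mul(8, Mul(Add(p, p), Pow(Add(p, 188), -1)))) = Add(72, Mul(8, Mul(Mul(2, p), Pow(Add(188, p), -1)))) = Add(72, Mul(8, Mul(2, p, Pow(Add(188, p), -1)))) = Add(72, Mul(16, p, Pow(Add(188, p), -1))))
Function('t')(B) = 9
Mul(Add(212101, Function('t')(446)), Add(Function('V')(-237), 486290)) = Mul(Add(212101, 9), Add(Mul(8, Pow(Add(188, -237), -1), Add(1692, Mul(11, -237))), 486290)) = Mul(212110, Add(Mul(8, Pow(-49, -1), Add(1692, -2607)), 486290)) = Mul(212110, Add(Mul(8, Rational(-1, 49), -915), 486290)) = Mul(212110, Add(Rational(7320, 49), 486290)) = Mul(212110, Rational(23835530, 49)) = Rational(5055754268300, 49)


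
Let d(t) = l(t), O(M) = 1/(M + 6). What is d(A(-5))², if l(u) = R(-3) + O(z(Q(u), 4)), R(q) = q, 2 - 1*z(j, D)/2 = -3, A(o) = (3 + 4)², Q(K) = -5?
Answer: 2209/256 ≈ 8.6289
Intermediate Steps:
A(o) = 49 (A(o) = 7² = 49)
z(j, D) = 10 (z(j, D) = 4 - 2*(-3) = 4 + 6 = 10)
O(M) = 1/(6 + M)
l(u) = -47/16 (l(u) = -3 + 1/(6 + 10) = -3 + 1/16 = -47/16)
d(t) = -47/16
d(A(-5))² = (-47/16)² = 2209/256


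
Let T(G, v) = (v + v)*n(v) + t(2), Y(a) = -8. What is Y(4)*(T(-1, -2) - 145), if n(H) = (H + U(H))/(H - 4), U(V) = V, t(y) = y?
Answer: 3496/3 ≈ 1165.3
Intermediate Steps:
n(H) = 2*H/(-4 + H) (n(H) = (H + H)/(H - 4) = (2*H)/(-4 + H) = 2*H/(-4 + H))
T(G, v) = 2 + 4*v²/(-4 + v) (T(G, v) = (v + v)*(2*v/(-4 + v)) + 2 = (2*v)*(2*v/(-4 + v)) + 2 = 4*v²/(-4 + v) + 2 = 2 + 4*v²/(-4 + v))
Y(4)*(T(-1, -2) - 145) = -8*(2*(-4 - 2 + 2*(-2)²)/(-4 - 2) - 145) = -8*(2*(-4 - 2 + 2*4)/(-6) - 145) = -8*(2*(-⅙)*(-4 - 2 + 8) - 145) = -8*(2*(-⅙)*2 - 145) = -8*(-⅔ - 145) = -8*(-437/3) = 3496/3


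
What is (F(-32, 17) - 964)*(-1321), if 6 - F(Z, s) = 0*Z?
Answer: 1265518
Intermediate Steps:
F(Z, s) = 6 (F(Z, s) = 6 - 0*Z = 6 - 1*0 = 6 + 0 = 6)
(F(-32, 17) - 964)*(-1321) = (6 - 964)*(-1321) = -958*(-1321) = 1265518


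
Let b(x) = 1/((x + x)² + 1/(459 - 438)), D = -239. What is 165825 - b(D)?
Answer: 795655711104/4798165 ≈ 1.6583e+5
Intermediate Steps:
b(x) = 1/(1/21 + 4*x²) (b(x) = 1/((2*x)² + 1/21) = 1/(4*x² + 1/21) = 1/(1/21 + 4*x²))
165825 - b(D) = 165825 - 21/(1 + 84*(-239)²) = 165825 - 21/(1 + 84*57121) = 165825 - 21/(1 + 4798164) = 165825 - 21/4798165 = 795655711104/4798165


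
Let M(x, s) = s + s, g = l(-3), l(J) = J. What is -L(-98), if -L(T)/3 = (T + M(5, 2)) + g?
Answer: -291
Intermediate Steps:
g = -3
M(x, s) = 2*s
L(T) = -3 - 3*T (L(T) = -3*((T + 2*2) - 3) = -3*((T + 4) - 3) = -3*((4 + T) - 3) = -3*(1 + T) = -3 - 3*T)
-L(-98) = -(-3 - 3*(-98)) = -(-3 + 294) = -1*291 = -291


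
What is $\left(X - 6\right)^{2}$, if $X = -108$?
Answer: $12996$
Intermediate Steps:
$\left(X - 6\right)^{2} = \left(-108 - 6\right)^{2} = \left(-114\right)^{2} = 12996$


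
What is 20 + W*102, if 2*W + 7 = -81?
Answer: -4468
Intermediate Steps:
W = -44 (W = -7/2 + (½)*(-81) = -7/2 - 81/2 = -44)
20 + W*102 = 20 - 44*102 = 20 - 4488 = -4468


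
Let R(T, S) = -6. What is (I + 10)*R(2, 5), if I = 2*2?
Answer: -84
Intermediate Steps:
I = 4
(I + 10)*R(2, 5) = (4 + 10)*(-6) = 14*(-6) = -84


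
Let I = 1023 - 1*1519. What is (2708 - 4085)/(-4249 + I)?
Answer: 1377/4745 ≈ 0.29020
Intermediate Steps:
I = -496 (I = 1023 - 1519 = -496)
(2708 - 4085)/(-4249 + I) = (2708 - 4085)/(-4249 - 496) = -1377/(-4745) = -1377*(-1/4745) = 1377/4745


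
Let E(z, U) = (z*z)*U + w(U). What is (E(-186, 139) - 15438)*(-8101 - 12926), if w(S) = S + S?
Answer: -100796793468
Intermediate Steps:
w(S) = 2*S
E(z, U) = 2*U + U*z² (E(z, U) = (z*z)*U + 2*U = z²*U + 2*U = U*z² + 2*U = 2*U + U*z²)
(E(-186, 139) - 15438)*(-8101 - 12926) = (139*(2 + (-186)²) - 15438)*(-8101 - 12926) = (139*(2 + 34596) - 15438)*(-21027) = (139*34598 - 15438)*(-21027) = (4809122 - 15438)*(-21027) = 4793684*(-21027) = -100796793468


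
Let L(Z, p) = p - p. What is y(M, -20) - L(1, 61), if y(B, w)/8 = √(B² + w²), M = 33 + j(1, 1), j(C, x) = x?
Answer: 16*√389 ≈ 315.57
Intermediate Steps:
L(Z, p) = 0
M = 34 (M = 33 + 1 = 34)
y(B, w) = 8*√(B² + w²)
y(M, -20) - L(1, 61) = 8*√(34² + (-20)²) - 1*0 = 8*√(1156 + 400) + 0 = 8*√1556 + 0 = 8*(2*√389) + 0 = 16*√389 + 0 = 16*√389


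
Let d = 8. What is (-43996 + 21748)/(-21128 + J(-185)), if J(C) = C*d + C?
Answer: 22248/22793 ≈ 0.97609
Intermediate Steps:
J(C) = 9*C (J(C) = C*8 + C = 8*C + C = 9*C)
(-43996 + 21748)/(-21128 + J(-185)) = (-43996 + 21748)/(-21128 + 9*(-185)) = -22248/(-21128 - 1665) = -22248/(-22793) = -22248*(-1/22793) = 22248/22793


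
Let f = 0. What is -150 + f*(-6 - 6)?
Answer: -150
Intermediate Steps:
-150 + f*(-6 - 6) = -150 + 0*(-6 - 6) = -150 + 0*(-12) = -150 + 0 = -150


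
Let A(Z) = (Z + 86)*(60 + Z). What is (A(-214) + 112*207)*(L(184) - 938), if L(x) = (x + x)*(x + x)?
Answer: 5768911456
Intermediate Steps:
A(Z) = (60 + Z)*(86 + Z) (A(Z) = (86 + Z)*(60 + Z) = (60 + Z)*(86 + Z))
L(x) = 4*x**2 (L(x) = (2*x)*(2*x) = 4*x**2)
(A(-214) + 112*207)*(L(184) - 938) = ((5160 + (-214)**2 + 146*(-214)) + 112*207)*(4*184**2 - 938) = ((5160 + 45796 - 31244) + 23184)*(4*33856 - 938) = (19712 + 23184)*(135424 - 938) = 42896*134486 = 5768911456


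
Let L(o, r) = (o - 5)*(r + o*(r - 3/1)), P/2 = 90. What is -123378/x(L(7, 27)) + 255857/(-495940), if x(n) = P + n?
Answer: -2044464127/9422860 ≈ -216.97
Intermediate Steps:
P = 180 (P = 2*90 = 180)
L(o, r) = (-5 + o)*(r + o*(-3 + r)) (L(o, r) = (-5 + o)*(r + o*(r - 3*1)) = (-5 + o)*(r + o*(r - 3)) = (-5 + o)*(r + o*(-3 + r)))
x(n) = 180 + n
-123378/x(L(7, 27)) + 255857/(-495940) = -123378/(180 + (-5*27 - 3*7² + 15*7 + 27*7² - 4*7*27)) + 255857/(-495940) = -123378/(180 + (-135 - 3*49 + 105 + 27*49 - 756)) + 255857*(-1/495940) = -123378/(180 + (-135 - 147 + 105 + 1323 - 756)) - 255857/495940 = -123378/(180 + 390) - 255857/495940 = -123378/570 - 255857/495940 = -123378*1/570 - 255857/495940 = -20563/95 - 255857/495940 = -2044464127/9422860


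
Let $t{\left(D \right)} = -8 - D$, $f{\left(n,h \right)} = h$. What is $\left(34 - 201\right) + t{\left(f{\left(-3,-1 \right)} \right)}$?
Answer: $-174$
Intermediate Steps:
$\left(34 - 201\right) + t{\left(f{\left(-3,-1 \right)} \right)} = \left(34 - 201\right) - 7 = -167 + \left(-8 + 1\right) = -167 - 7 = -174$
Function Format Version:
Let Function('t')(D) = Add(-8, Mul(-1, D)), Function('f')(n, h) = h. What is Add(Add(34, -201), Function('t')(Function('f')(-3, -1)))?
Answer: -174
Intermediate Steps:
Add(Add(34, -201), Function('t')(Function('f')(-3, -1))) = Add(Add(34, -201), Add(-8, Mul(-1, -1))) = Add(-167, Add(-8, 1)) = Add(-167, -7) = -174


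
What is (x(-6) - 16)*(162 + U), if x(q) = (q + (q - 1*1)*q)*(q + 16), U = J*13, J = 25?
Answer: 167528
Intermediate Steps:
U = 325 (U = 25*13 = 325)
x(q) = (16 + q)*(q + q*(-1 + q)) (x(q) = (q + (q - 1)*q)*(16 + q) = (q + (-1 + q)*q)*(16 + q) = (q + q*(-1 + q))*(16 + q) = (16 + q)*(q + q*(-1 + q)))
(x(-6) - 16)*(162 + U) = ((-6)²*(16 - 6) - 16)*(162 + 325) = (36*10 - 16)*487 = (360 - 16)*487 = 344*487 = 167528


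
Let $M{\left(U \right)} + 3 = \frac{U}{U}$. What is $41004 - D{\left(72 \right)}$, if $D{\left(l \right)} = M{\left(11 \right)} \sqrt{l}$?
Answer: $41004 + 12 \sqrt{2} \approx 41021.0$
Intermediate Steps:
$M{\left(U \right)} = -2$ ($M{\left(U \right)} = -3 + \frac{U}{U} = -3 + 1 = -2$)
$D{\left(l \right)} = - 2 \sqrt{l}$
$41004 - D{\left(72 \right)} = 41004 - - 2 \sqrt{72} = 41004 - - 2 \cdot 6 \sqrt{2} = 41004 - - 12 \sqrt{2} = 41004 + 12 \sqrt{2}$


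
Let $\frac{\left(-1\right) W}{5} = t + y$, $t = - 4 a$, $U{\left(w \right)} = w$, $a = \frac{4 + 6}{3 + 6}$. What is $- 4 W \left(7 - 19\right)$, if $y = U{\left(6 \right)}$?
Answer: $- \frac{1120}{3} \approx -373.33$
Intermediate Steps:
$a = \frac{10}{9} \approx 1.1111$
$y = 6$
$t = - \frac{40}{9}$ ($t = \left(-4\right) \frac{10}{9} = - \frac{40}{9} \approx -4.4444$)
$W = - \frac{70}{9}$ ($W = - 5 \left(- \frac{40}{9} + 6\right) = \left(-5\right) \frac{14}{9} = - \frac{70}{9} \approx -7.7778$)
$- 4 W \left(7 - 19\right) = \left(-4\right) \left(- \frac{70}{9}\right) \left(7 - 19\right) = \frac{280}{9} \left(-12\right) = - \frac{1120}{3}$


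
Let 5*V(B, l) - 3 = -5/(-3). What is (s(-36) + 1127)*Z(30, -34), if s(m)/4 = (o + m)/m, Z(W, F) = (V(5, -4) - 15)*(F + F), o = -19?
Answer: 146320904/135 ≈ 1.0839e+6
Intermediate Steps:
V(B, l) = 14/15 (V(B, l) = ⅗ + (-5/(-3))/5 = ⅗ + (-5*(-⅓))/5 = ⅗ + (⅕)*(5/3) = ⅗ + ⅓ = 14/15)
Z(W, F) = -422*F/15 (Z(W, F) = (14/15 - 15)*(F + F) = -422*F/15)
s(m) = 4*(-19 + m)/m (s(m) = 4*((-19 + m)/m) = 4*(-19 + m)/m)
(s(-36) + 1127)*Z(30, -34) = ((4 - 76/(-36)) + 1127)*(-422/15*(-34)) = ((4 - 76*(-1/36)) + 1127)*(14348/15) = ((4 + 19/9) + 1127)*(14348/15) = (55/9 + 1127)*(14348/15) = (10198/9)*(14348/15) = 146320904/135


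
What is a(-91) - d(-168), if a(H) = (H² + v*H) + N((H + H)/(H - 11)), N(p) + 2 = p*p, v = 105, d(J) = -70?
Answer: -3128525/2601 ≈ -1202.8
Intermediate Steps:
N(p) = -2 + p² (N(p) = -2 + p*p = -2 + p²)
a(H) = -2 + H² + 105*H + 4*H²/(-11 + H)² (a(H) = (H² + 105*H) + (-2 + ((H + H)/(H - 11))²) = (H² + 105*H) + (-2 + ((2*H)/(-11 + H))²) = (H² + 105*H) + (-2 + (2*H/(-11 + H))²) = (H² + 105*H) + (-2 + 4*H²/(-11 + H)²) = -2 + H² + 105*H + 4*H²/(-11 + H)²)
a(-91) - d(-168) = (-2 + (-91)² + 105*(-91) + 4*(-91)²/(-11 - 91)²) - 1*(-70) = (-2 + 8281 - 9555 + 4*8281/(-102)²) + 70 = (-2 + 8281 - 9555 + 4*8281*(1/10404)) + 70 = (-2 + 8281 - 9555 + 8281/2601) + 70 = -3310595/2601 + 70 = -3128525/2601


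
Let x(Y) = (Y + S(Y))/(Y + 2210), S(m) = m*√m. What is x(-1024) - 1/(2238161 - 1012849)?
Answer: -627360337/726610016 - 16384*I/593 ≈ -0.86341 - 27.629*I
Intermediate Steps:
S(m) = m^(3/2)
x(Y) = (Y + Y^(3/2))/(2210 + Y) (x(Y) = (Y + Y^(3/2))/(Y + 2210) = (Y + Y^(3/2))/(2210 + Y))
x(-1024) - 1/(2238161 - 1012849) = (-1024 + (-1024)^(3/2))/(2210 - 1024) - 1/(2238161 - 1012849) = (-1024 - 32768*I)/1186 - 1/1225312 = (-1024 - 32768*I)/1186 - 1*1/1225312 = (-512/593 - 16384*I/593) - 1/1225312 = -627360337/726610016 - 16384*I/593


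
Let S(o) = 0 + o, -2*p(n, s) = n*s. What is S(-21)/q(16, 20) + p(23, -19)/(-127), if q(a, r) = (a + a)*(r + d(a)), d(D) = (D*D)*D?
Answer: -1370559/796544 ≈ -1.7206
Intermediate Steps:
p(n, s) = -n*s/2
d(D) = D**3 (d(D) = D**2*D = D**3)
S(o) = o
q(a, r) = 2*a*(r + a**3) (q(a, r) = (a + a)*(r + a**3) = (2*a)*(r + a**3) = 2*a*(r + a**3))
S(-21)/q(16, 20) + p(23, -19)/(-127) = -21*1/(32*(20 + 16**3)) - 1/2*23*(-19)/(-127) = -21*1/(32*(20 + 4096)) + (437/2)*(-1/127) = -21/(2*16*4116) - 437/254 = -21/131712 - 437/254 = -21*1/131712 - 437/254 = -1/6272 - 437/254 = -1370559/796544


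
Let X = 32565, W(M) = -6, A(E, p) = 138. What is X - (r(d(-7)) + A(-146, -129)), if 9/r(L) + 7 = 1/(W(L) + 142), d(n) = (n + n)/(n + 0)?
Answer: 10279767/317 ≈ 32428.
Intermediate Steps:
d(n) = 2 (d(n) = (2*n)/n = 2)
r(L) = -408/317 (r(L) = 9/(-7 + 1/(-6 + 142)) = 9/(-7 + 1/136) = 9/(-951/136) = 9*(-136/951) = -408/317)
X - (r(d(-7)) + A(-146, -129)) = 32565 - (-408/317 + 138) = 32565 - 1*43338/317 = 32565 - 43338/317 = 10279767/317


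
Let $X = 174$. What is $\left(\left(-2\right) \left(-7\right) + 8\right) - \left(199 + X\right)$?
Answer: $-351$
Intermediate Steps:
$\left(\left(-2\right) \left(-7\right) + 8\right) - \left(199 + X\right) = \left(\left(-2\right) \left(-7\right) + 8\right) - \left(199 + 174\right) = \left(14 + 8\right) - 373 = 22 - 373 = -351$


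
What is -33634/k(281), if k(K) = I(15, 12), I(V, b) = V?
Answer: -33634/15 ≈ -2242.3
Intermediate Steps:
k(K) = 15
-33634/k(281) = -33634/15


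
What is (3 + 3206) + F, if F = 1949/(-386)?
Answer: 1236725/386 ≈ 3203.9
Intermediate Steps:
F = -1949/386 (F = 1949*(-1/386) = -1949/386 ≈ -5.0492)
(3 + 3206) + F = (3 + 3206) - 1949/386 = 3209 - 1949/386 = 1236725/386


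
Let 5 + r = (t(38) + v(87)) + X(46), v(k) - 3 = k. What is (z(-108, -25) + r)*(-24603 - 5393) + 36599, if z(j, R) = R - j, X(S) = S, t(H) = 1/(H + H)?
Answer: -121275854/19 ≈ -6.3829e+6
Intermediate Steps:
v(k) = 3 + k
t(H) = 1/(2*H)
r = 9957/76 (r = -5 + (((½)/38 + (3 + 87)) + 46) = -5 + (((½)*(1/38) + 90) + 46) = -5 + ((1/76 + 90) + 46) = -5 + (6841/76 + 46) = -5 + 10337/76 = 9957/76 ≈ 131.01)
(z(-108, -25) + r)*(-24603 - 5393) + 36599 = ((-25 - 1*(-108)) + 9957/76)*(-24603 - 5393) + 36599 = ((-25 + 108) + 9957/76)*(-29996) + 36599 = (83 + 9957/76)*(-29996) + 36599 = (16265/76)*(-29996) + 36599 = -121971235/19 + 36599 = -121275854/19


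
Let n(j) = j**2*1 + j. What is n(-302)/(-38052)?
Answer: -43/18 ≈ -2.3889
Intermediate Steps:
n(j) = j + j**2 (n(j) = j**2 + j = j + j**2)
n(-302)/(-38052) = -302*(1 - 302)/(-38052) = -302*(-301)*(-1/38052) = 90902*(-1/38052) = -43/18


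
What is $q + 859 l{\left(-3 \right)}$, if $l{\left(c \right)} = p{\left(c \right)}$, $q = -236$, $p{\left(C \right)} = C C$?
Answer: $7495$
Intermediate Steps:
$p{\left(C \right)} = C^{2}$
$l{\left(c \right)} = c^{2}$
$q + 859 l{\left(-3 \right)} = -236 + 859 \left(-3\right)^{2} = -236 + 859 \cdot 9 = -236 + 7731 = 7495$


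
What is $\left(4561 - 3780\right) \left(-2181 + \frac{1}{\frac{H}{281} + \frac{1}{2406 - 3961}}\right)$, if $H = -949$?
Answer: $- \frac{2514461217191}{1475976} \approx -1.7036 \cdot 10^{6}$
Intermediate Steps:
$\left(4561 - 3780\right) \left(-2181 + \frac{1}{\frac{H}{281} + \frac{1}{2406 - 3961}}\right) = \left(4561 - 3780\right) \left(-2181 + \frac{1}{- \frac{949}{281} + \frac{1}{2406 - 3961}}\right) = 781 \left(-2181 + \frac{1}{\left(-949\right) \frac{1}{281} + \frac{1}{-1555}}\right) = 781 \left(-2181 + \frac{1}{- \frac{949}{281} - \frac{1}{1555}}\right) = 781 \left(-2181 + \frac{1}{- \frac{1475976}{436955}}\right) = 781 \left(-2181 - \frac{436955}{1475976}\right) = 781 \left(- \frac{3219540611}{1475976}\right) = - \frac{2514461217191}{1475976}$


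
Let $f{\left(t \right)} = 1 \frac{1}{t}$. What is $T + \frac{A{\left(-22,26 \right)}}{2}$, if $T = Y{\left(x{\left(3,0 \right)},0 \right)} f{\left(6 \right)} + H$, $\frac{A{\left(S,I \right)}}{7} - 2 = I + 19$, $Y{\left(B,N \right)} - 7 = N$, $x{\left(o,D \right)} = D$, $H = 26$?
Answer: $\frac{575}{3} \approx 191.67$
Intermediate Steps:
$Y{\left(B,N \right)} = 7 + N$
$A{\left(S,I \right)} = 147 + 7 I$ ($A{\left(S,I \right)} = 14 + 7 \left(I + 19\right) = 14 + 7 \left(19 + I\right) = 14 + \left(133 + 7 I\right) = 147 + 7 I$)
$f{\left(t \right)} = \frac{1}{t}$
$T = \frac{163}{6}$ ($T = \frac{7 + 0}{6} + 26 = 7 \cdot \frac{1}{6} + 26 = \frac{7}{6} + 26 = \frac{163}{6} \approx 27.167$)
$T + \frac{A{\left(-22,26 \right)}}{2} = \frac{163}{6} + \frac{147 + 7 \cdot 26}{2} = \frac{163}{6} + \frac{147 + 182}{2} = \frac{163}{6} + \frac{1}{2} \cdot 329 = \frac{163}{6} + \frac{329}{2} = \frac{575}{3}$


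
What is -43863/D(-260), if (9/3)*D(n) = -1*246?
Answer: 43863/82 ≈ 534.92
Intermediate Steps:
D(n) = -82 (D(n) = (-1*246)/3 = (⅓)*(-246) = -82)
-43863/D(-260) = -43863/(-82) = -43863*(-1/82) = 43863/82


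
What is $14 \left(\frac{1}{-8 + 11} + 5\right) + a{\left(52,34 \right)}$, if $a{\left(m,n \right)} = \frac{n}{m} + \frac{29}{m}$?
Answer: $\frac{11837}{156} \approx 75.878$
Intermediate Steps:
$a{\left(m,n \right)} = \frac{29}{m} + \frac{n}{m}$
$14 \left(\frac{1}{-8 + 11} + 5\right) + a{\left(52,34 \right)} = 14 \left(\frac{1}{-8 + 11} + 5\right) + \frac{29 + 34}{52} = 14 \left(\frac{1}{3} + 5\right) + \frac{1}{52} \cdot 63 = 14 \left(\frac{1}{3} + 5\right) + \frac{63}{52} = 14 \cdot \frac{16}{3} + \frac{63}{52} = \frac{224}{3} + \frac{63}{52} = \frac{11837}{156}$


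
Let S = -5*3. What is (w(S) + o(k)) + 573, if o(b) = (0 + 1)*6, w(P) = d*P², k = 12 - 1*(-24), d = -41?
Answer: -8646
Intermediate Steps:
S = -15
k = 36 (k = 12 + 24 = 36)
w(P) = -41*P²
o(b) = 6 (o(b) = 1*6 = 6)
(w(S) + o(k)) + 573 = (-41*(-15)² + 6) + 573 = (-41*225 + 6) + 573 = (-9225 + 6) + 573 = -9219 + 573 = -8646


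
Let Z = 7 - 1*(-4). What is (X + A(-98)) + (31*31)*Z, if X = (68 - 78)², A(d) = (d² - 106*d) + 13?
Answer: 30676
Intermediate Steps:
Z = 11 (Z = 7 + 4 = 11)
A(d) = 13 + d² - 106*d
X = 100 (X = (-10)² = 100)
(X + A(-98)) + (31*31)*Z = (100 + (13 + (-98)² - 106*(-98))) + (31*31)*11 = (100 + (13 + 9604 + 10388)) + 961*11 = (100 + 20005) + 10571 = 20105 + 10571 = 30676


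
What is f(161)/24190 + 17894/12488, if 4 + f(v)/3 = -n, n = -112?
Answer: 109225493/75521180 ≈ 1.4463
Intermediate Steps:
f(v) = 324 (f(v) = -12 + 3*(-1*(-112)) = -12 + 3*112 = -12 + 336 = 324)
f(161)/24190 + 17894/12488 = 324/24190 + 17894/12488 = 324*(1/24190) + 17894*(1/12488) = 162/12095 + 8947/6244 = 109225493/75521180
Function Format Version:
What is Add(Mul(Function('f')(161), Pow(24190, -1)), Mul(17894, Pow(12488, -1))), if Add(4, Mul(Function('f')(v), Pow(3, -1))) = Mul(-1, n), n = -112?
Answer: Rational(109225493, 75521180) ≈ 1.4463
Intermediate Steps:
Function('f')(v) = 324 (Function('f')(v) = Add(-12, Mul(3, Mul(-1, -112))) = Add(-12, Mul(3, 112)) = Add(-12, 336) = 324)
Add(Mul(Function('f')(161), Pow(24190, -1)), Mul(17894, Pow(12488, -1))) = Add(Mul(324, Pow(24190, -1)), Mul(17894, Pow(12488, -1))) = Add(Mul(324, Rational(1, 24190)), Mul(17894, Rational(1, 12488))) = Add(Rational(162, 12095), Rational(8947, 6244)) = Rational(109225493, 75521180)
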